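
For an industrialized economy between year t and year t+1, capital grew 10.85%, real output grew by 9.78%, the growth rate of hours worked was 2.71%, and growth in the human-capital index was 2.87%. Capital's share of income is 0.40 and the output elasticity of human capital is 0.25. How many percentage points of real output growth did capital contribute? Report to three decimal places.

Contribution = share × growth = 0.4 × 10.85 = 4.34 pp.

4.340 percentage points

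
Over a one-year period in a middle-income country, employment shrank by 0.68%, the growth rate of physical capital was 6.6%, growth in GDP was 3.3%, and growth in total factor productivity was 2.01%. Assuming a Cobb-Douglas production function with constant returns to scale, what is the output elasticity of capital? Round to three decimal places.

0.271

gY = gA + α·gK + (1−α)·gL, so gY − gA − gL = α(gK − gL).
3.3 − 2.01 + 0.68 = α × (6.6 − (-0.68)).
1.97 = 7.28 α, so α = 0.2706.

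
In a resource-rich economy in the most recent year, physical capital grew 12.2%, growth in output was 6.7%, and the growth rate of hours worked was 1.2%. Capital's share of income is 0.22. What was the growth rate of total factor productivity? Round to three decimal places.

Labor's share = 1 − 0.22 = 0.78.
Physical capital: 0.22 × 12.2 = 2.684 pp.
Hours worked: 0.78 × 1.2 = 0.936 pp.
TFP growth = 6.7 − 3.62 = 3.08%.

3.080%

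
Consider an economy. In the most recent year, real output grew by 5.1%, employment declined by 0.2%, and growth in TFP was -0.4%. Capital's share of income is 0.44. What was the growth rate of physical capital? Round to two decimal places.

Labor's share = 1 − 0.44 = 0.56.
gY = gA + 0.56×(-0.2) + 0.44×g.
0.44×g = 5.1 + 0.4 + 0.112 = 5.612.
g = 5.612 / 0.44 = 12.7545%.

12.75%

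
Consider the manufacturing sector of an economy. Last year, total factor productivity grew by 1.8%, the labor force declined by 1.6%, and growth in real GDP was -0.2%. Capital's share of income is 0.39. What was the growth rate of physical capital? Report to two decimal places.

-2.63%

Labor's share = 1 − 0.39 = 0.61.
gY = gA + 0.61×(-1.6) + 0.39×g.
0.39×g = -0.2 − 1.8 + 0.976 = -1.024.
g = -1.024 / 0.39 = -2.6256%.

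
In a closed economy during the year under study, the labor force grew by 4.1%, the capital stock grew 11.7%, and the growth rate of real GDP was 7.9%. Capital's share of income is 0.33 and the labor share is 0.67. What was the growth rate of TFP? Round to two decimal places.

TFP grew 1.29%.

Labor's share = 1 − 0.33 = 0.67.
The capital stock: 0.33 × 11.7 = 3.861 pp.
The labor force: 0.67 × 4.1 = 2.747 pp.
TFP growth = 7.9 − 6.608 = 1.292%.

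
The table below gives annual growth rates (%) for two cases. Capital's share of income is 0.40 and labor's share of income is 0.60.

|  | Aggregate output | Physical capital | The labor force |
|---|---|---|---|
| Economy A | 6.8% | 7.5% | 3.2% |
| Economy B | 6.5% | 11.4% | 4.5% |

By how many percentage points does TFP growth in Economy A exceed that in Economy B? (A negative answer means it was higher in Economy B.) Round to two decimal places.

2.64 percentage points

Labor's share = 1 − 0.4 = 0.6.
Economy A: TFP = 6.8 − 3 − 1.92 = 1.88%.
Economy B: TFP = 6.5 − 4.56 − 2.7 = -0.76%.
Difference = 1.88 − (-0.76) = 2.64 pp.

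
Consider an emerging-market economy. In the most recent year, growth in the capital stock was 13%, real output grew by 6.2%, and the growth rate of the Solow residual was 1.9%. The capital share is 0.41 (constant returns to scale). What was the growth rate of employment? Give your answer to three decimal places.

-1.746%

Labor's share = 1 − 0.41 = 0.59.
gY = gA + 0.41×13 + 0.59×g.
0.59×g = 6.2 − 1.9 − 5.33 = -1.03.
g = -1.03 / 0.59 = -1.74576%.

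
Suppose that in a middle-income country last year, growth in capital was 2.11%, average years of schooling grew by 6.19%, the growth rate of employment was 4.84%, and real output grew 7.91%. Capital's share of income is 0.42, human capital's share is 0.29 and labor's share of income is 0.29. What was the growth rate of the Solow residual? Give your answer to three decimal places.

Labor's share = 1 − 0.42 − 0.29 = 0.29.
Capital: 0.42 × 2.11 = 0.8862 pp.
Average years of schooling: 0.29 × 6.19 = 1.7951 pp.
Employment: 0.29 × 4.84 = 1.4036 pp.
TFP growth = 7.91 − 4.0849 = 3.8251%.

3.825%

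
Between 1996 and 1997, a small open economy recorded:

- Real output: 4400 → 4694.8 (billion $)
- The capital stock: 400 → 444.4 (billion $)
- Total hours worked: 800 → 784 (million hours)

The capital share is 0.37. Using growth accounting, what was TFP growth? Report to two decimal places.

TFP grew 3.85%.

Real output growth = (4694.8 − 4400) / 4400 = 6.7%.
The capital stock growth = (444.4 − 400) / 400 = 11.1%.
Total hours worked growth = (784 − 800) / 800 = -2%.
Labor's share = 1 − 0.37 = 0.63.
The capital stock: 0.37 × 11.1 = 4.107 pp.
Total hours worked: 0.63 × (-2) = -1.26 pp.
TFP growth = 6.7 − 2.847 = 3.853%.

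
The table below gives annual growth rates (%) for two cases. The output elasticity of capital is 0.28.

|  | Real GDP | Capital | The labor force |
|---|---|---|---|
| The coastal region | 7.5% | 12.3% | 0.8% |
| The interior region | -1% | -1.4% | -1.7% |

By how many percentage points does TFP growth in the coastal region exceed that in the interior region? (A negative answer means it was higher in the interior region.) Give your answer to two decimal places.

2.86 percentage points

Labor's share = 1 − 0.28 = 0.72.
The coastal region: TFP = 7.5 − 3.444 − 0.576 = 3.48%.
The interior region: TFP = -1 + 0.392 + 1.224 = 0.616%.
Difference = 3.48 − (0.616) = 2.864 pp.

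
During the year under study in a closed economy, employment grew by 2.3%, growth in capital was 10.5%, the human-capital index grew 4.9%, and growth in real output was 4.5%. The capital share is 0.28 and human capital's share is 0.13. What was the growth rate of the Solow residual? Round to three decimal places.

Labor's share = 1 − 0.28 − 0.13 = 0.59.
Capital: 0.28 × 10.5 = 2.94 pp.
The human-capital index: 0.13 × 4.9 = 0.637 pp.
Employment: 0.59 × 2.3 = 1.357 pp.
TFP growth = 4.5 − 4.934 = -0.434%.

-0.434%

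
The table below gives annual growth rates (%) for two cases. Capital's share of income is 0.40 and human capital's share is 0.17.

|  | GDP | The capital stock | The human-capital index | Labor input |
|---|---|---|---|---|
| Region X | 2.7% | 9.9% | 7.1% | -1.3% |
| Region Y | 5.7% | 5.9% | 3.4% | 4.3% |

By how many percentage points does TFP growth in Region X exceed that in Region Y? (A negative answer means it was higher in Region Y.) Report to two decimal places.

Labor's share = 1 − 0.4 − 0.17 = 0.43.
Region X: TFP = 2.7 − 3.96 − 1.207 + 0.559 = -1.908%.
Region Y: TFP = 5.7 − 2.36 − 0.578 − 1.849 = 0.913%.
Difference = -1.908 − (0.913) = -2.821 pp.

-2.82 percentage points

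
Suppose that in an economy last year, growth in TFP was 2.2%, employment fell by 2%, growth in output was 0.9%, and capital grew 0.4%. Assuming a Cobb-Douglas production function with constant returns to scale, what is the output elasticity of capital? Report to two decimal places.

0.29

gY = gA + α·gK + (1−α)·gL, so gY − gA − gL = α(gK − gL).
0.9 − 2.2 + 2 = α × (0.4 − (-2)).
0.7 = 2.4 α, so α = 0.2917.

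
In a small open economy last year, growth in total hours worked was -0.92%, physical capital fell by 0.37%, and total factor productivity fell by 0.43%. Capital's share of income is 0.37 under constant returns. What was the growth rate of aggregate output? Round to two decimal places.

-1.15%

Labor's share = 1 − 0.37 = 0.63.
Physical capital: 0.37 × (-0.37) = -0.1369 pp.
Total hours worked: 0.63 × (-0.92) = -0.5796 pp.
Output growth = -0.43 + (-0.7165) = -1.1465%.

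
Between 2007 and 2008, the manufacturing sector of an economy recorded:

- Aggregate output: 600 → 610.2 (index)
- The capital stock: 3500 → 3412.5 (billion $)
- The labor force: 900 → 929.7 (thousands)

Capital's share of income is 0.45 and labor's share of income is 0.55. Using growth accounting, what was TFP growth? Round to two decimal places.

TFP grew 1.01%.

Aggregate output growth = (610.2 − 600) / 600 = 1.7%.
The capital stock growth = (3412.5 − 3500) / 3500 = -2.5%.
The labor force growth = (929.7 − 900) / 900 = 3.3%.
Labor's share = 1 − 0.45 = 0.55.
The capital stock: 0.45 × (-2.5) = -1.125 pp.
The labor force: 0.55 × 3.3 = 1.815 pp.
TFP growth = 1.7 − 0.69 = 1.01%.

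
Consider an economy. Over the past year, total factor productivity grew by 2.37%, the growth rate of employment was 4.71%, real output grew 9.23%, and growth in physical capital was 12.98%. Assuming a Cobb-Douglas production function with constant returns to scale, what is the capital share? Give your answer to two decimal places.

gY = gA + α·gK + (1−α)·gL, so gY − gA − gL = α(gK − gL).
9.23 − 2.37 − 4.71 = α × (12.98 − 4.71).
2.15 = 8.27 α, so α = 0.26.

0.26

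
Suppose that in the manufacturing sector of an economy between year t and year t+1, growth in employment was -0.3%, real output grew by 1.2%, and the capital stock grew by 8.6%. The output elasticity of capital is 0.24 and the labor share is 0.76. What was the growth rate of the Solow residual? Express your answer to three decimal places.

-0.636%

Labor's share = 1 − 0.24 = 0.76.
The capital stock: 0.24 × 8.6 = 2.064 pp.
Employment: 0.76 × (-0.3) = -0.228 pp.
TFP growth = 1.2 − 1.836 = -0.636%.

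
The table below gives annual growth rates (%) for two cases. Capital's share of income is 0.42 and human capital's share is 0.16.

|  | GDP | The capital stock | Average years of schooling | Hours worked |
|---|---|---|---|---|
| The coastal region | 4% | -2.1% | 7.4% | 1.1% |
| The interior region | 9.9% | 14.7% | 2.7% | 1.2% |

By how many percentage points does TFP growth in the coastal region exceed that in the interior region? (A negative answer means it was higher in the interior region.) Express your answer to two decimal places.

0.45 percentage points

Labor's share = 1 − 0.42 − 0.16 = 0.42.
The coastal region: TFP = 4 + 0.882 − 1.184 − 0.462 = 3.236%.
The interior region: TFP = 9.9 − 6.174 − 0.432 − 0.504 = 2.79%.
Difference = 3.236 − (2.79) = 0.446 pp.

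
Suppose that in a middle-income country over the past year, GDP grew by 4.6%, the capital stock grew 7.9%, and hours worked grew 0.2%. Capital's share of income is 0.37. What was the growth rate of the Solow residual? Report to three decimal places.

Labor's share = 1 − 0.37 = 0.63.
The capital stock: 0.37 × 7.9 = 2.923 pp.
Hours worked: 0.63 × 0.2 = 0.126 pp.
TFP growth = 4.6 − 3.049 = 1.551%.

1.551%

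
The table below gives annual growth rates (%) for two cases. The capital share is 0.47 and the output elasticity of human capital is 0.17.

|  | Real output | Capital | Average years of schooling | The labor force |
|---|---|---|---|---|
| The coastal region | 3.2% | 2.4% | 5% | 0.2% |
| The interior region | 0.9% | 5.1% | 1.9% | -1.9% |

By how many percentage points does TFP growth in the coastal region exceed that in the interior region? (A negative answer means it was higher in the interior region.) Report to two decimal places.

2.29 percentage points

Labor's share = 1 − 0.47 − 0.17 = 0.36.
The coastal region: TFP = 3.2 − 1.128 − 0.85 − 0.072 = 1.15%.
The interior region: TFP = 0.9 − 2.397 − 0.323 + 0.684 = -1.136%.
Difference = 1.15 − (-1.136) = 2.286 pp.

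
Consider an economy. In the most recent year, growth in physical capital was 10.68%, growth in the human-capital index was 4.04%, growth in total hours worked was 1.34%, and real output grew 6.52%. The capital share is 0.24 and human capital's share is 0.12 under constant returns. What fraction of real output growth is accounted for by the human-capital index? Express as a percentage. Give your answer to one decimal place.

The human-capital index contributed 0.12 × 4.04 = 0.4848 pp.
Share of growth = 0.4848 / 6.52 × 100 = 7.436%.

The human-capital index accounted for 7.4% of growth.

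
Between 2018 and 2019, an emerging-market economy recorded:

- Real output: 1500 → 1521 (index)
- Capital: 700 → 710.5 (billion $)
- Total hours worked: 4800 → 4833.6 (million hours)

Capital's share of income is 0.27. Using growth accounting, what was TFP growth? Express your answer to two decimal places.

Real output growth = (1521 − 1500) / 1500 = 1.4%.
Capital growth = (710.5 − 700) / 700 = 1.5%.
Total hours worked growth = (4833.6 − 4800) / 4800 = 0.7%.
Labor's share = 1 − 0.27 = 0.73.
Capital: 0.27 × 1.5 = 0.405 pp.
Total hours worked: 0.73 × 0.7 = 0.511 pp.
TFP growth = 1.4 − 0.916 = 0.484%.

TFP grew 0.48%.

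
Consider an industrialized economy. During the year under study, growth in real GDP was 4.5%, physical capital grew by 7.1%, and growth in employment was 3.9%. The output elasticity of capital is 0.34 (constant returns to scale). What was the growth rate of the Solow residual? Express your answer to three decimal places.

Labor's share = 1 − 0.34 = 0.66.
Physical capital: 0.34 × 7.1 = 2.414 pp.
Employment: 0.66 × 3.9 = 2.574 pp.
TFP growth = 4.5 − 4.988 = -0.488%.

-0.488%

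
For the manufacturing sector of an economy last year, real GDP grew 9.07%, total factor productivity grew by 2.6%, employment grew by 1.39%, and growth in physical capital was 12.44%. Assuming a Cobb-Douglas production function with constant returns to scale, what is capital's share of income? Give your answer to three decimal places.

Capital's share of income is 0.460.

gY = gA + α·gK + (1−α)·gL, so gY − gA − gL = α(gK − gL).
9.07 − 2.6 − 1.39 = α × (12.44 − 1.39).
5.08 = 11.05 α, so α = 0.45973.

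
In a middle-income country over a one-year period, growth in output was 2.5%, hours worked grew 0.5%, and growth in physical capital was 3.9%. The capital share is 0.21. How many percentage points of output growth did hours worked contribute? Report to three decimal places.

Labor's share = 1 − 0.21 = 0.79.
Contribution = share × growth = 0.79 × 0.5 = 0.395 pp.

0.395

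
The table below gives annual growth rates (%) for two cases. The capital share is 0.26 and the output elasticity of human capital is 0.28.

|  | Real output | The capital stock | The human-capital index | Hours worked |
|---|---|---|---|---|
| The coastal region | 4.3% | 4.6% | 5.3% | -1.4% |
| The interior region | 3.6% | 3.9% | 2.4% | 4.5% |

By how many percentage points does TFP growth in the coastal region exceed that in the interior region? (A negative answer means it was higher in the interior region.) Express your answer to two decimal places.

2.42 percentage points

Labor's share = 1 − 0.26 − 0.28 = 0.46.
The coastal region: TFP = 4.3 − 1.196 − 1.484 + 0.644 = 2.264%.
The interior region: TFP = 3.6 − 1.014 − 0.672 − 2.07 = -0.156%.
Difference = 2.264 − (-0.156) = 2.42 pp.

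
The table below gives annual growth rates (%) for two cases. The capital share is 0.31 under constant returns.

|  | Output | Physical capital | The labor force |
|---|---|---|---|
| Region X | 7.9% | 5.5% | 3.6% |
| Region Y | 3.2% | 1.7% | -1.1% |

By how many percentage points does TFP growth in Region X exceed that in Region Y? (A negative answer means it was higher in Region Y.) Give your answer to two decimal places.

Labor's share = 1 − 0.31 = 0.69.
Region X: TFP = 7.9 − 1.705 − 2.484 = 3.711%.
Region Y: TFP = 3.2 − 0.527 + 0.759 = 3.432%.
Difference = 3.711 − (3.432) = 0.279 pp.

0.28 percentage points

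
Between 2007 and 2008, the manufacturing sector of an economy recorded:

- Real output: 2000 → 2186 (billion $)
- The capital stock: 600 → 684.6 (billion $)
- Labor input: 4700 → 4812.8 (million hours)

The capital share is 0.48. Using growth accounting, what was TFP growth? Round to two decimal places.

TFP grew 1.28%.

Real output growth = (2186 − 2000) / 2000 = 9.3%.
The capital stock growth = (684.6 − 600) / 600 = 14.1%.
Labor input growth = (4812.8 − 4700) / 4700 = 2.4%.
Labor's share = 1 − 0.48 = 0.52.
The capital stock: 0.48 × 14.1 = 6.768 pp.
Labor input: 0.52 × 2.4 = 1.248 pp.
TFP growth = 9.3 − 8.016 = 1.284%.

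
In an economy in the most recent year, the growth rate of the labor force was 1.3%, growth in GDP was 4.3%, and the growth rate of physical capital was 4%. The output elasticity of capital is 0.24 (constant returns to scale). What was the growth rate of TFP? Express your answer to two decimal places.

2.35%

Labor's share = 1 − 0.24 = 0.76.
Physical capital: 0.24 × 4 = 0.96 pp.
The labor force: 0.76 × 1.3 = 0.988 pp.
TFP growth = 4.3 − 1.948 = 2.352%.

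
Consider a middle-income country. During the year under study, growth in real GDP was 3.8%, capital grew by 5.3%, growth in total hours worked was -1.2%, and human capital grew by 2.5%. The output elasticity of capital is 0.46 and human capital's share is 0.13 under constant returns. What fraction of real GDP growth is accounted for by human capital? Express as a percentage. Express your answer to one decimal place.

8.6%

Human capital contributed 0.13 × 2.5 = 0.325 pp.
Share of growth = 0.325 / 3.8 × 100 = 8.553%.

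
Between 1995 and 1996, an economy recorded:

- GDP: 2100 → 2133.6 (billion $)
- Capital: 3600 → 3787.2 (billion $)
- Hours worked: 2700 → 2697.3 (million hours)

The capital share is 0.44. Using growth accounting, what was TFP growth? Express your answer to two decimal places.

GDP growth = (2133.6 − 2100) / 2100 = 1.6%.
Capital growth = (3787.2 − 3600) / 3600 = 5.2%.
Hours worked growth = (2697.3 − 2700) / 2700 = -0.1%.
Labor's share = 1 − 0.44 = 0.56.
Capital: 0.44 × 5.2 = 2.288 pp.
Hours worked: 0.56 × (-0.1) = -0.056 pp.
TFP growth = 1.6 − 2.232 = -0.632%.

-0.63%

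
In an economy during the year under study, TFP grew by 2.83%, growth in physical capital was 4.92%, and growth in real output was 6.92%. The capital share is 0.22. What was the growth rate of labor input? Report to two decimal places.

Labor input grew 3.86%.

Labor's share = 1 − 0.22 = 0.78.
gY = gA + 0.22×4.92 + 0.78×g.
0.78×g = 6.92 − 2.83 − 1.0824 = 3.0076.
g = 3.0076 / 0.78 = 3.8559%.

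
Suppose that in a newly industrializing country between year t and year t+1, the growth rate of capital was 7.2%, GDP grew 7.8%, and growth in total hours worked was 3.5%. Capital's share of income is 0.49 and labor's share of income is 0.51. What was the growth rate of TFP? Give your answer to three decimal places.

Labor's share = 1 − 0.49 = 0.51.
Capital: 0.49 × 7.2 = 3.528 pp.
Total hours worked: 0.51 × 3.5 = 1.785 pp.
TFP growth = 7.8 − 5.313 = 2.487%.

TFP growth was 2.487%.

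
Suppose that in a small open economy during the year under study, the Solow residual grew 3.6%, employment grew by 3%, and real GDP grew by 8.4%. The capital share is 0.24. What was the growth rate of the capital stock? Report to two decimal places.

Labor's share = 1 − 0.24 = 0.76.
gY = gA + 0.76×3 + 0.24×g.
0.24×g = 8.4 − 3.6 − 2.28 = 2.52.
g = 2.52 / 0.24 = 10.5%.

10.50%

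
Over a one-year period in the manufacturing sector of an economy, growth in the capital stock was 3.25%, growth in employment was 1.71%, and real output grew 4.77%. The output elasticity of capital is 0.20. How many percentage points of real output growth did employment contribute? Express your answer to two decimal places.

Labor's share = 1 − 0.2 = 0.8.
Contribution = share × growth = 0.8 × 1.71 = 1.368 pp.

1.37 pp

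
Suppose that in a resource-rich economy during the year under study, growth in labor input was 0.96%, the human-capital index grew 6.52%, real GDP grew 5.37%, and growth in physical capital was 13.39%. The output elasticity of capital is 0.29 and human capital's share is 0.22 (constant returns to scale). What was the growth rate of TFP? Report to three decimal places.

Labor's share = 1 − 0.29 − 0.22 = 0.49.
Physical capital: 0.29 × 13.39 = 3.8831 pp.
The human-capital index: 0.22 × 6.52 = 1.4344 pp.
Labor input: 0.49 × 0.96 = 0.4704 pp.
TFP growth = 5.37 − 5.7879 = -0.4179%.

-0.418%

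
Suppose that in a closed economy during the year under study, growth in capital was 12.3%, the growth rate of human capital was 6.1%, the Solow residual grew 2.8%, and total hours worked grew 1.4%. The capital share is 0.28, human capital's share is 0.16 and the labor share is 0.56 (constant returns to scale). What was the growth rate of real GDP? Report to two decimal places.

Real GDP grew 8.00%.

Labor's share = 1 − 0.28 − 0.16 = 0.56.
Capital: 0.28 × 12.3 = 3.444 pp.
Human capital: 0.16 × 6.1 = 0.976 pp.
Total hours worked: 0.56 × 1.4 = 0.784 pp.
Output growth = 2.8 + 5.204 = 8.004%.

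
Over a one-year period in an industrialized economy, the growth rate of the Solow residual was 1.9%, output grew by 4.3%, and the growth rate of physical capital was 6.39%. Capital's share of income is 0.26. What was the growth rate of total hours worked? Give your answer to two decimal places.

Labor's share = 1 − 0.26 = 0.74.
gY = gA + 0.26×6.39 + 0.74×g.
0.74×g = 4.3 − 1.9 − 1.6614 = 0.7386.
g = 0.7386 / 0.74 = 0.9981%.

Total hours worked growth was 1.00%.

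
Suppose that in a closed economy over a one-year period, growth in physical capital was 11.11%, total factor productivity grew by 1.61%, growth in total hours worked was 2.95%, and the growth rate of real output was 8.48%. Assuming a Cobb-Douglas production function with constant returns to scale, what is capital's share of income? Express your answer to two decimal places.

gY = gA + α·gK + (1−α)·gL, so gY − gA − gL = α(gK − gL).
8.48 − 1.61 − 2.95 = α × (11.11 − 2.95).
3.92 = 8.16 α, so α = 0.4804.

Capital's share of income is 0.48.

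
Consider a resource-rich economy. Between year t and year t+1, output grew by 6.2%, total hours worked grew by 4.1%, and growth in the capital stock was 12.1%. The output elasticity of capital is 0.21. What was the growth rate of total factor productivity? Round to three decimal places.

0.420%

Labor's share = 1 − 0.21 = 0.79.
The capital stock: 0.21 × 12.1 = 2.541 pp.
Total hours worked: 0.79 × 4.1 = 3.239 pp.
TFP growth = 6.2 − 5.78 = 0.42%.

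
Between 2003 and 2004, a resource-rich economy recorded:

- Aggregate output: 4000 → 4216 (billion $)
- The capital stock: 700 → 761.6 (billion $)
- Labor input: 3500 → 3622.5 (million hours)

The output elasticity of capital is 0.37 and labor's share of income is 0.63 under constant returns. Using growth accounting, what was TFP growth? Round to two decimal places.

Aggregate output growth = (4216 − 4000) / 4000 = 5.4%.
The capital stock growth = (761.6 − 700) / 700 = 8.8%.
Labor input growth = (3622.5 − 3500) / 3500 = 3.5%.
Labor's share = 1 − 0.37 = 0.63.
The capital stock: 0.37 × 8.8 = 3.256 pp.
Labor input: 0.63 × 3.5 = 2.205 pp.
TFP growth = 5.4 − 5.461 = -0.061%.

-0.06%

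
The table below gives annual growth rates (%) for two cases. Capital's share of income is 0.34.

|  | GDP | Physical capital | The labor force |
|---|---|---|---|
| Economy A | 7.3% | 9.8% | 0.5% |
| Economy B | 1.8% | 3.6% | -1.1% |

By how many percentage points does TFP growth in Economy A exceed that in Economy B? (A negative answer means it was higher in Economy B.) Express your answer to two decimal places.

Labor's share = 1 − 0.34 = 0.66.
Economy A: TFP = 7.3 − 3.332 − 0.33 = 3.638%.
Economy B: TFP = 1.8 − 1.224 + 0.726 = 1.302%.
Difference = 3.638 − (1.302) = 2.336 pp.

2.34 percentage points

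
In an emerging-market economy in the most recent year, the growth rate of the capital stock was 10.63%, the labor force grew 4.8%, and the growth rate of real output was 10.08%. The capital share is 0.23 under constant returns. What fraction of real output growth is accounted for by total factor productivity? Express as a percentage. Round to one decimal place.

Labor's share = 1 − 0.23 = 0.77.
The capital stock: 0.23 × 10.63 = 2.4449 pp.
The labor force: 0.77 × 4.8 = 3.696 pp.
TFP growth = 10.08 − 6.1409 = 3.9391%.
TFP share of growth = 3.9391 / 10.08 × 100 = 39.078%.

39.1%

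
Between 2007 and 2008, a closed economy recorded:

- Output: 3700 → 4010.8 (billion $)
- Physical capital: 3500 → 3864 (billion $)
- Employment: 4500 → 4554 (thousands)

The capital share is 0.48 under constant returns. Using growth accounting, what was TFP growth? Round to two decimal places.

TFP growth was 2.78%.

Output growth = (4010.8 − 3700) / 3700 = 8.4%.
Physical capital growth = (3864 − 3500) / 3500 = 10.4%.
Employment growth = (4554 − 4500) / 4500 = 1.2%.
Labor's share = 1 − 0.48 = 0.52.
Physical capital: 0.48 × 10.4 = 4.992 pp.
Employment: 0.52 × 1.2 = 0.624 pp.
TFP growth = 8.4 − 5.616 = 2.784%.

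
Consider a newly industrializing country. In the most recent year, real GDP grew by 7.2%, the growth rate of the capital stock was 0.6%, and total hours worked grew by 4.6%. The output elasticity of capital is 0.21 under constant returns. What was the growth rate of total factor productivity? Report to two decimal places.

Total factor productivity grew 3.44%.

Labor's share = 1 − 0.21 = 0.79.
The capital stock: 0.21 × 0.6 = 0.126 pp.
Total hours worked: 0.79 × 4.6 = 3.634 pp.
TFP growth = 7.2 − 3.76 = 3.44%.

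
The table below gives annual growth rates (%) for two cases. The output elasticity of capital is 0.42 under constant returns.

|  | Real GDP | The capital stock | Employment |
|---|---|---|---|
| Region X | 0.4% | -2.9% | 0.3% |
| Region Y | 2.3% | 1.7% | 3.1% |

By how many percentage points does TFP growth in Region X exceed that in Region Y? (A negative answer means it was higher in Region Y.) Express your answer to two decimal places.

1.66 percentage points

Labor's share = 1 − 0.42 = 0.58.
Region X: TFP = 0.4 + 1.218 − 0.174 = 1.444%.
Region Y: TFP = 2.3 − 0.714 − 1.798 = -0.212%.
Difference = 1.444 − (-0.212) = 1.656 pp.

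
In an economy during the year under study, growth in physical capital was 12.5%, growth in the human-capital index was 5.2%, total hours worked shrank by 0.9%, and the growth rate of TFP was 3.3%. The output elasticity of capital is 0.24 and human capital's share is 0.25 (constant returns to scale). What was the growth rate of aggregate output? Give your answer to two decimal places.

Labor's share = 1 − 0.24 − 0.25 = 0.51.
Physical capital: 0.24 × 12.5 = 3 pp.
The human-capital index: 0.25 × 5.2 = 1.3 pp.
Total hours worked: 0.51 × (-0.9) = -0.459 pp.
Output growth = 3.3 + 3.841 = 7.141%.

7.14%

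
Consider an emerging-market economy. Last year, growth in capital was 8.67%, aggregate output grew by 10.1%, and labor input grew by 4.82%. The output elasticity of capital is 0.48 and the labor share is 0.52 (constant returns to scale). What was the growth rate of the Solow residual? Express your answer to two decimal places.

3.43%

Labor's share = 1 − 0.48 = 0.52.
Capital: 0.48 × 8.67 = 4.1616 pp.
Labor input: 0.52 × 4.82 = 2.5064 pp.
TFP growth = 10.1 − 6.668 = 3.432%.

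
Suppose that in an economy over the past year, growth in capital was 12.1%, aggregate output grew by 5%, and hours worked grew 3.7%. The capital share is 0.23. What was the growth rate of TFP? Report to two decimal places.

-0.63%

Labor's share = 1 − 0.23 = 0.77.
Capital: 0.23 × 12.1 = 2.783 pp.
Hours worked: 0.77 × 3.7 = 2.849 pp.
TFP growth = 5 − 5.632 = -0.632%.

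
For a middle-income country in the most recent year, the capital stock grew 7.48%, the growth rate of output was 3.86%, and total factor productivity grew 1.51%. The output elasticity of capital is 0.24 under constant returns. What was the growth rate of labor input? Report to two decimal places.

Labor's share = 1 − 0.24 = 0.76.
gY = gA + 0.24×7.48 + 0.76×g.
0.76×g = 3.86 − 1.51 − 1.7952 = 0.5548.
g = 0.5548 / 0.76 = 0.73%.

0.73%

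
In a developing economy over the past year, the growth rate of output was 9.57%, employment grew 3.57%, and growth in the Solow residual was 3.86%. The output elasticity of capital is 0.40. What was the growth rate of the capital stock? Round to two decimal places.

The capital stock growth was 8.92%.

Labor's share = 1 − 0.4 = 0.6.
gY = gA + 0.6×3.57 + 0.4×g.
0.4×g = 9.57 − 3.86 − 2.142 = 3.568.
g = 3.568 / 0.4 = 8.92%.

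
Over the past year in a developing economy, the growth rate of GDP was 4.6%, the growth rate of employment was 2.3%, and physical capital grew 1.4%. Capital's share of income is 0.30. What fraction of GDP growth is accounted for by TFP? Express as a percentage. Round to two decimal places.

Labor's share = 1 − 0.3 = 0.7.
Physical capital: 0.3 × 1.4 = 0.42 pp.
Employment: 0.7 × 2.3 = 1.61 pp.
TFP growth = 4.6 − 2.03 = 2.57%.
TFP share of growth = 2.57 / 4.6 × 100 = 55.8696%.

55.87%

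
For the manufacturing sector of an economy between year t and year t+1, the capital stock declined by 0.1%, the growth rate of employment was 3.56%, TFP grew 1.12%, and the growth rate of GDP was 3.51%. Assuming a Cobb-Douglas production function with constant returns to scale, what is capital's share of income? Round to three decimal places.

Capital's share of income is 0.320.

gY = gA + α·gK + (1−α)·gL, so gY − gA − gL = α(gK − gL).
3.51 − 1.12 − 3.56 = α × (-0.1 − 3.56).
-1.17 = -3.66 α, so α = 0.31967.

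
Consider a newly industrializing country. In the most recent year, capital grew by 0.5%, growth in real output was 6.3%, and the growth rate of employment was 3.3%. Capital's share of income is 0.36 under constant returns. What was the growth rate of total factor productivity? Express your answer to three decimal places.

4.008%

Labor's share = 1 − 0.36 = 0.64.
Capital: 0.36 × 0.5 = 0.18 pp.
Employment: 0.64 × 3.3 = 2.112 pp.
TFP growth = 6.3 − 2.292 = 4.008%.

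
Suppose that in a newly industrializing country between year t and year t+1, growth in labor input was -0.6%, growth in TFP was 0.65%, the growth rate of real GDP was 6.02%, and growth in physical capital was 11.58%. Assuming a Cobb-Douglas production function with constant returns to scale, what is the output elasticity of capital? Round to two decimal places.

The output elasticity of capital is 0.49.

gY = gA + α·gK + (1−α)·gL, so gY − gA − gL = α(gK − gL).
6.02 − 0.65 + 0.6 = α × (11.58 − (-0.6)).
5.97 = 12.18 α, so α = 0.4901.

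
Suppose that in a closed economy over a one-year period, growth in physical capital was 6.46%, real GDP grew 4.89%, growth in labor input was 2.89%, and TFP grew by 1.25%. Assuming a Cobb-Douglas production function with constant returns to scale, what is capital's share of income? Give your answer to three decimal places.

gY = gA + α·gK + (1−α)·gL, so gY − gA − gL = α(gK − gL).
4.89 − 1.25 − 2.89 = α × (6.46 − 2.89).
0.75 = 3.57 α, so α = 0.21008.

α = 0.210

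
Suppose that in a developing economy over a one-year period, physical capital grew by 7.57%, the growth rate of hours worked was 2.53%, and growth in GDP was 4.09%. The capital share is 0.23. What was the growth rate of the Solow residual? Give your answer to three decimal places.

0.401%

Labor's share = 1 − 0.23 = 0.77.
Physical capital: 0.23 × 7.57 = 1.7411 pp.
Hours worked: 0.77 × 2.53 = 1.9481 pp.
TFP growth = 4.09 − 3.6892 = 0.4008%.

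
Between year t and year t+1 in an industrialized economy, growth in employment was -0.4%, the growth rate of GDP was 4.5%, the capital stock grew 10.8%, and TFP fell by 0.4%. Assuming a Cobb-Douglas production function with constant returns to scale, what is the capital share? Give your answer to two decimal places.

gY = gA + α·gK + (1−α)·gL, so gY − gA − gL = α(gK − gL).
4.5 + 0.4 + 0.4 = α × (10.8 − (-0.4)).
5.3 = 11.2 α, so α = 0.4732.

The capital share is 0.47.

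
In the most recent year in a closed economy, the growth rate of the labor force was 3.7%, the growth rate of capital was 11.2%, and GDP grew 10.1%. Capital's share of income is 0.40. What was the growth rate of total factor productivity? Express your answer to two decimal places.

Labor's share = 1 − 0.4 = 0.6.
Capital: 0.4 × 11.2 = 4.48 pp.
The labor force: 0.6 × 3.7 = 2.22 pp.
TFP growth = 10.1 − 6.7 = 3.4%.

3.40%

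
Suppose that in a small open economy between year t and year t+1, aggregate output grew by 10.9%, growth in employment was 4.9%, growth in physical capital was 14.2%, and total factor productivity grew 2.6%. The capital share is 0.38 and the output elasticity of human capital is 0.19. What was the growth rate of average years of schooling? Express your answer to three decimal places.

4.195%

Labor's share = 1 − 0.38 − 0.19 = 0.43.
gY = gA + 0.38×14.2 + 0.43×4.9 + 0.19×g.
0.19×g = 10.9 − 2.6 − 7.503 = 0.797.
g = 0.797 / 0.19 = 4.19474%.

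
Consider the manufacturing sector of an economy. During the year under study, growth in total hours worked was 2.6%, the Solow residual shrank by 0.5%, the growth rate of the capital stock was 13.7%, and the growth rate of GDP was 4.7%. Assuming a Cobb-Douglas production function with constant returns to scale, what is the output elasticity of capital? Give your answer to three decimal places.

gY = gA + α·gK + (1−α)·gL, so gY − gA − gL = α(gK − gL).
4.7 + 0.5 − 2.6 = α × (13.7 − 2.6).
2.6 = 11.1 α, so α = 0.23423.

The output elasticity of capital is 0.234.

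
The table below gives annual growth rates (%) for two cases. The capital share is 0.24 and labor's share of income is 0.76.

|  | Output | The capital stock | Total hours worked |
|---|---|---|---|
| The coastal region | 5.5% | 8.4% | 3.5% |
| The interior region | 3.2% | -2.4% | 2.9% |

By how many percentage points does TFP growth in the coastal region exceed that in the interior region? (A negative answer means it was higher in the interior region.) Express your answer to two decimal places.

Labor's share = 1 − 0.24 = 0.76.
The coastal region: TFP = 5.5 − 2.016 − 2.66 = 0.824%.
The interior region: TFP = 3.2 + 0.576 − 2.204 = 1.572%.
Difference = 0.824 − (1.572) = -0.748 pp.

-0.75 percentage points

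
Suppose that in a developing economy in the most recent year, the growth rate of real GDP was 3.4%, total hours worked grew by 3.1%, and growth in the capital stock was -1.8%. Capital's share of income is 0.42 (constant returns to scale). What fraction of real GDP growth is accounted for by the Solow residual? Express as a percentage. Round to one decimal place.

69.4%

Labor's share = 1 − 0.42 = 0.58.
The capital stock: 0.42 × (-1.8) = -0.756 pp.
Total hours worked: 0.58 × 3.1 = 1.798 pp.
TFP growth = 3.4 − 1.042 = 2.358%.
TFP share of growth = 2.358 / 3.4 × 100 = 69.353%.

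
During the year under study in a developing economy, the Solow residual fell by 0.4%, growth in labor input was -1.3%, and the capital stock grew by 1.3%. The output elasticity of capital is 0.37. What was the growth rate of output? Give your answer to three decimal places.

-0.738%

Labor's share = 1 − 0.37 = 0.63.
The capital stock: 0.37 × 1.3 = 0.481 pp.
Labor input: 0.63 × (-1.3) = -0.819 pp.
Output growth = -0.4 + (-0.338) = -0.738%.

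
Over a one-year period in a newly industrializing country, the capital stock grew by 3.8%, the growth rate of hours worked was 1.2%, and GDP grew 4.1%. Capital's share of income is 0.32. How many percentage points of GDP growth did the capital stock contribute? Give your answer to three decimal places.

1.216 pp

Contribution = share × growth = 0.32 × 3.8 = 1.216 pp.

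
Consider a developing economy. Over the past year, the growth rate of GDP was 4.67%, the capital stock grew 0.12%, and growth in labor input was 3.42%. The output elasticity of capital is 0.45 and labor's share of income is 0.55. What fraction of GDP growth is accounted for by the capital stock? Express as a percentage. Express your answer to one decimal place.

The capital stock contributed 0.45 × 0.12 = 0.054 pp.
Share of growth = 0.054 / 4.67 × 100 = 1.156%.

1.2%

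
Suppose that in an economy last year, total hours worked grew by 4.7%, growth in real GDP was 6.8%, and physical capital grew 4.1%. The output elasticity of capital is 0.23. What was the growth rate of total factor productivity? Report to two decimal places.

Total factor productivity grew 2.24%.

Labor's share = 1 − 0.23 = 0.77.
Physical capital: 0.23 × 4.1 = 0.943 pp.
Total hours worked: 0.77 × 4.7 = 3.619 pp.
TFP growth = 6.8 − 4.562 = 2.238%.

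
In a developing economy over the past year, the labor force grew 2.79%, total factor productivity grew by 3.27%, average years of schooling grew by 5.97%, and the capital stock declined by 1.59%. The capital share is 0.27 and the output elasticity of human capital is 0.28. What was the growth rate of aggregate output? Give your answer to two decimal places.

5.77%

Labor's share = 1 − 0.27 − 0.28 = 0.45.
The capital stock: 0.27 × (-1.59) = -0.4293 pp.
Average years of schooling: 0.28 × 5.97 = 1.6716 pp.
The labor force: 0.45 × 2.79 = 1.2555 pp.
Output growth = 3.27 + 2.4978 = 5.7678%.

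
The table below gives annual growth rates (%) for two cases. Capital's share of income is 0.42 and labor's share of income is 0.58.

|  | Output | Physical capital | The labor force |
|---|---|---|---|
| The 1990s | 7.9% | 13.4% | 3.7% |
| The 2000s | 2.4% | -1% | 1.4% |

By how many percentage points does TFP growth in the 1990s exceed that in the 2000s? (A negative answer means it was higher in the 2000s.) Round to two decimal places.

-1.88 percentage points

Labor's share = 1 − 0.42 = 0.58.
The 1990s: TFP = 7.9 − 5.628 − 2.146 = 0.126%.
The 2000s: TFP = 2.4 + 0.42 − 0.812 = 2.008%.
Difference = 0.126 − (2.008) = -1.882 pp.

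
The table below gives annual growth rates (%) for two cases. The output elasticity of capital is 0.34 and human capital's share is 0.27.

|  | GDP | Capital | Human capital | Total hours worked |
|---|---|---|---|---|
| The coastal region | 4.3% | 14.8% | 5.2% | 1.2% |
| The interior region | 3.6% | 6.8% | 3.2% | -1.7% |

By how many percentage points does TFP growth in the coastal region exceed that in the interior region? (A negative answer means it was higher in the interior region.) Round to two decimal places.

Labor's share = 1 − 0.34 − 0.27 = 0.39.
The coastal region: TFP = 4.3 − 5.032 − 1.404 − 0.468 = -2.604%.
The interior region: TFP = 3.6 − 2.312 − 0.864 + 0.663 = 1.087%.
Difference = -2.604 − (1.087) = -3.691 pp.

-3.69 percentage points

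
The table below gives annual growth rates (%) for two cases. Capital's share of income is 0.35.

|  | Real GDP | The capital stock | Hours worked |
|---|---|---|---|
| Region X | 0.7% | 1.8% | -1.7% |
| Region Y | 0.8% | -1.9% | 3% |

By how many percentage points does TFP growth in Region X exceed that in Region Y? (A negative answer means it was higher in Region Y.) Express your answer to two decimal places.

1.66 percentage points

Labor's share = 1 − 0.35 = 0.65.
Region X: TFP = 0.7 − 0.63 + 1.105 = 1.175%.
Region Y: TFP = 0.8 + 0.665 − 1.95 = -0.485%.
Difference = 1.175 − (-0.485) = 1.66 pp.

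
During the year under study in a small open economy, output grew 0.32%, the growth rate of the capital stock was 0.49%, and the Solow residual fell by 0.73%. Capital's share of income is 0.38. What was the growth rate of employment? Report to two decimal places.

1.39%

Labor's share = 1 − 0.38 = 0.62.
gY = gA + 0.38×0.49 + 0.62×g.
0.62×g = 0.32 + 0.73 − 0.1862 = 0.8638.
g = 0.8638 / 0.62 = 1.3932%.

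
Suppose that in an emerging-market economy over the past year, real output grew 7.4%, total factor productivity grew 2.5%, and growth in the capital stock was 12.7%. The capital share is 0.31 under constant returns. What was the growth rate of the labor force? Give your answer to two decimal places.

Labor's share = 1 − 0.31 = 0.69.
gY = gA + 0.31×12.7 + 0.69×g.
0.69×g = 7.4 − 2.5 − 3.937 = 0.963.
g = 0.963 / 0.69 = 1.3957%.

The labor force grew 1.40%.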